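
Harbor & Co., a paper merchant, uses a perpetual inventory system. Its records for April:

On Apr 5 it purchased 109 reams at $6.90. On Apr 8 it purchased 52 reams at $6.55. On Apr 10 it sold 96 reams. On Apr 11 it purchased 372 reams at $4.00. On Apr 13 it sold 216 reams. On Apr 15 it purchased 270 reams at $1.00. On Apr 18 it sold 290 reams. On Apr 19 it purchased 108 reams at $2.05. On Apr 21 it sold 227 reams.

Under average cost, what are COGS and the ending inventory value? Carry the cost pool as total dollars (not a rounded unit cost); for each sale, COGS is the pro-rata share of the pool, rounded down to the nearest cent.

After Apr 5: 109 on hand, pool $752.10 (≈ $6.9000 each)
After Apr 8: 161 on hand, pool $1,092.70 (≈ $6.7870 each)
Apr 10, sell 96: 96/161 × $1,092.70 → $651.54
After Apr 11: 437 on hand, pool $1,929.16 (≈ $4.4146 each)
Apr 13, sell 216: 216/437 × $1,929.16 → $953.54
After Apr 15: 491 on hand, pool $1,245.62 (≈ $2.5369 each)
Apr 18, sell 290: 290/491 × $1,245.62 → $735.70
After Apr 19: 309 on hand, pool $731.32 (≈ $2.3667 each)
Apr 21, sell 227: 227/309 × $731.32 → $537.24
Total COGS = $651.54 + $953.54 + $735.70 + $537.24 = $2,878.02
Ending inventory (cost pool remaining) = $194.08

COGS = $2,878.02; ending inventory = $194.08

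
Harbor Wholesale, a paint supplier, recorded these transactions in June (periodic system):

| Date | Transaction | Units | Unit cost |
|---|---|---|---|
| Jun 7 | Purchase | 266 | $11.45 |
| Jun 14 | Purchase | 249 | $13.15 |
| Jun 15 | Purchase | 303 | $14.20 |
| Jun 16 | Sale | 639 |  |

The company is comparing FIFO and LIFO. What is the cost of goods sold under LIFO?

FIFO COGS: 266 @ $11.45 + 249 @ $13.15 + 124 @ $14.20 = $8,080.85
LIFO COGS: 303 @ $14.20 + 249 @ $13.15 + 87 @ $11.45 = $8,573.10

COGS = $8,573.10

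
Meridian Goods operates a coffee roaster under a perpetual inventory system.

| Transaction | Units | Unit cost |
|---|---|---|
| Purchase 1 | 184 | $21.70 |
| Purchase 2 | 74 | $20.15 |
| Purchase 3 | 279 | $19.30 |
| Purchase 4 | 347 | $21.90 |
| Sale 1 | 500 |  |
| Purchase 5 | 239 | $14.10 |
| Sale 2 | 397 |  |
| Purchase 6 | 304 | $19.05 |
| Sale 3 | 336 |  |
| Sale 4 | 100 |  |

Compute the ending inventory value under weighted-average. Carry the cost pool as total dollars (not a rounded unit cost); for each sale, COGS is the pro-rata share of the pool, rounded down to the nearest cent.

Ending inventory = $1,760.08

After Purchase 1: 184 on hand, pool $3,992.80 (≈ $21.7000 each)
After Purchase 2: 258 on hand, pool $5,483.90 (≈ $21.2554 each)
After Purchase 3: 537 on hand, pool $10,868.60 (≈ $20.2395 each)
After Purchase 4: 884 on hand, pool $18,467.90 (≈ $20.8913 each)
Sale 1, sell 500: 500/884 × $18,467.90 → $10,445.64
After Purchase 5: 623 on hand, pool $11,392.16 (≈ $18.2860 each)
Sale 2, sell 397: 397/623 × $11,392.16 → $7,259.53
After Purchase 6: 530 on hand, pool $9,923.83 (≈ $18.7242 each)
Sale 3, sell 336: 336/530 × $9,923.83 → $6,291.33
Sale 4, sell 100: 100/194 × $3,632.50 → $1,872.42
Total COGS = $10,445.64 + $7,259.53 + $6,291.33 + $1,872.42 = $25,868.92
Ending inventory (cost pool remaining) = $1,760.08
Check: goods available $27,629.00 = COGS $25,868.92 + ending $1,760.08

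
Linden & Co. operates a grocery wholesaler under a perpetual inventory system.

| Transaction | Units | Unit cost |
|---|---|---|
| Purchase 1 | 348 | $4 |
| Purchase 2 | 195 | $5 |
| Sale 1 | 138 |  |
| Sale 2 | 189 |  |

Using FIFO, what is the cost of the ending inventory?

Ending inventory = $1,059

Sale 1 (138) [FIFO — oldest first]: 138 @ $4 = $552
Sale 2 (189) [FIFO — oldest first]: 189 @ $4 = $756
Total COGS = $552 + $756 = $1,308
Ending inventory: 21 @ $4 + 195 @ $5 = $1,059
Check: goods available $2,367 = COGS $1,308 + ending $1,059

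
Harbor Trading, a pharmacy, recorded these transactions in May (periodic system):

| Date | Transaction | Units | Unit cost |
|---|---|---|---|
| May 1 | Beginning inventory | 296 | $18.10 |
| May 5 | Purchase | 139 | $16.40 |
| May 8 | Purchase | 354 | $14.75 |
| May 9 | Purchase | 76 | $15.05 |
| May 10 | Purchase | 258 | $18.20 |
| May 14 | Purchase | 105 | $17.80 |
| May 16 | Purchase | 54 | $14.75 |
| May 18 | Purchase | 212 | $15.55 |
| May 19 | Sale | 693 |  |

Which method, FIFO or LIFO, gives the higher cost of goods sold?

FIFO COGS: 296 @ $18.10 + 139 @ $16.40 + 258 @ $14.75 = $11,442.70
LIFO COGS: 212 @ $15.55 + 54 @ $14.75 + 105 @ $17.80 + 258 @ $18.20 + 64 @ $15.05 = $11,620.90

LIFO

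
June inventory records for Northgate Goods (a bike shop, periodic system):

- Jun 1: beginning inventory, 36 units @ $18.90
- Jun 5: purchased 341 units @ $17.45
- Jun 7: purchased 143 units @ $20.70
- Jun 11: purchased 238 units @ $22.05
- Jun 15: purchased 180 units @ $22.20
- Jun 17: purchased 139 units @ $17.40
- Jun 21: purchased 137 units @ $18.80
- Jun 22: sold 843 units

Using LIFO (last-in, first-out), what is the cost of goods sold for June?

COGS = $17,302.90

Jun 22, 843 sold [LIFO — newest first]: 137 @ $18.80 + 139 @ $17.40 + 180 @ $22.20 + 238 @ $22.05 + 143 @ $20.70 + 6 @ $17.45 = $17,302.90
Ending inventory: 36 @ $18.90 + 335 @ $17.45 = $6,526.15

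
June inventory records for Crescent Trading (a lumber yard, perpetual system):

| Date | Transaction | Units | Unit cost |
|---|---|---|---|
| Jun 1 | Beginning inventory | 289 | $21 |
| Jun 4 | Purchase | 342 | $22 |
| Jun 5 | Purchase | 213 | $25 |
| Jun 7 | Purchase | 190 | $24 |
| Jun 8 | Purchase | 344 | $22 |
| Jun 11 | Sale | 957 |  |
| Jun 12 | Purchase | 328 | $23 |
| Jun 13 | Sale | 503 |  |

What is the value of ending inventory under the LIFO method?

Ending inventory = $5,166

Jun 11, 957 sold [LIFO — newest first]: 344 @ $22 + 190 @ $24 + 213 @ $25 + 210 @ $22 = $22,073
Jun 13, 503 sold [LIFO — newest first]: 328 @ $23 + 132 @ $22 + 43 @ $21 = $11,351
Total COGS = $22,073 + $11,351 = $33,424
Ending inventory: 246 @ $21 = $5,166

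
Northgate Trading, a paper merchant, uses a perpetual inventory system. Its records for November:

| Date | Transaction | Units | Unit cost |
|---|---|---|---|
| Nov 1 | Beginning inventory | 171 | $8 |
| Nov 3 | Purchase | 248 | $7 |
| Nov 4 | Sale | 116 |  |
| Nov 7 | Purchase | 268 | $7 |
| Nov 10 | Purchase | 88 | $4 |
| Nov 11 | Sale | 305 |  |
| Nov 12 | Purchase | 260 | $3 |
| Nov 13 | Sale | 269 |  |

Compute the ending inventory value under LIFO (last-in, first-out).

Ending inventory = $2,586

Nov 4, 116 sold [LIFO — newest first]: 116 @ $7 = $812
Nov 11, 305 sold [LIFO — newest first]: 88 @ $4 + 217 @ $7 = $1,871
Nov 13, 269 sold [LIFO — newest first]: 260 @ $3 + 9 @ $7 = $843
Total COGS = $812 + $1,871 + $843 = $3,526
Ending inventory: 171 @ $8 + 132 @ $7 + 42 @ $7 = $2,586
Check: goods available $6,112 = COGS $3,526 + ending $2,586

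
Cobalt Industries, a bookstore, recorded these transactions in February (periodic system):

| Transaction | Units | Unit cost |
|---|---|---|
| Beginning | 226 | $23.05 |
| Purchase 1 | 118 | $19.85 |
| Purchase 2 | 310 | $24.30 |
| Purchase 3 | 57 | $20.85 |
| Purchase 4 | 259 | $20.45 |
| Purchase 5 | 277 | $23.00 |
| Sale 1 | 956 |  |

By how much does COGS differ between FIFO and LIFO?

$157.75

FIFO COGS: 226 @ $23.05 + 118 @ $19.85 + 310 @ $24.30 + 57 @ $20.85 + 245 @ $20.45 = $21,283.30
LIFO COGS: 277 @ $23.00 + 259 @ $20.45 + 57 @ $20.85 + 310 @ $24.30 + 53 @ $19.85 = $21,441.05
Difference = |$21,283.30 − $21,441.05| = $157.75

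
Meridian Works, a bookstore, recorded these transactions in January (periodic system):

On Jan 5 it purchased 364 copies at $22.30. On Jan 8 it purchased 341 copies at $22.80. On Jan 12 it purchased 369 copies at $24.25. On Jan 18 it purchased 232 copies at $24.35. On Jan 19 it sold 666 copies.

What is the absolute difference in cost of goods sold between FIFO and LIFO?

FIFO COGS: 364 @ $22.30 + 302 @ $22.80 = $15,002.80
LIFO COGS: 232 @ $24.35 + 369 @ $24.25 + 65 @ $22.80 = $16,079.45
Difference = |$15,002.80 − $16,079.45| = $1,076.65

$1,076.65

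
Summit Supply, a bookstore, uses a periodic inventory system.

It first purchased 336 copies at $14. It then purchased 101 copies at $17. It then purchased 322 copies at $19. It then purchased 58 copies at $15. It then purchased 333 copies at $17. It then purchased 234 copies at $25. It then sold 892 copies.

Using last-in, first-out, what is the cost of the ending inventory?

Sale 1 (892) [LIFO — newest first]: 234 @ $25 + 333 @ $17 + 58 @ $15 + 267 @ $19 = $17,454
Ending inventory: 336 @ $14 + 101 @ $17 + 55 @ $19 = $7,466

Ending inventory = $7,466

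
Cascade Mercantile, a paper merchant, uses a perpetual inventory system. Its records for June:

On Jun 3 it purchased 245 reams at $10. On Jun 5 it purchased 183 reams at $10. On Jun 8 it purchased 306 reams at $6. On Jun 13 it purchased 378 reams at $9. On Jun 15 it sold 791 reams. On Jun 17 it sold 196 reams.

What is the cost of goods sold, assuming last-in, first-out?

Jun 15, 791 sold [LIFO — newest first]: 378 @ $9 + 306 @ $6 + 107 @ $10 = $6,308
Jun 17, 196 sold [LIFO — newest first]: 76 @ $10 + 120 @ $10 = $1,960
Total COGS = $6,308 + $1,960 = $8,268
Ending inventory: 125 @ $10 = $1,250

COGS = $8,268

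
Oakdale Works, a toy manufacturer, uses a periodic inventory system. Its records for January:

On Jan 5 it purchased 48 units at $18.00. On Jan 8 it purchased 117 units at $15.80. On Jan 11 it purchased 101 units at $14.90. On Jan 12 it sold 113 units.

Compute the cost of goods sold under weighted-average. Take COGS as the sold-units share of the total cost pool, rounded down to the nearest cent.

Jan 12, sell 113: 113/266 × $4,217.50 → $1,791.64
Ending inventory (cost pool remaining) = $2,425.86
Check: goods available $4,217.50 = COGS $1,791.64 + ending $2,425.86

COGS = $1,791.64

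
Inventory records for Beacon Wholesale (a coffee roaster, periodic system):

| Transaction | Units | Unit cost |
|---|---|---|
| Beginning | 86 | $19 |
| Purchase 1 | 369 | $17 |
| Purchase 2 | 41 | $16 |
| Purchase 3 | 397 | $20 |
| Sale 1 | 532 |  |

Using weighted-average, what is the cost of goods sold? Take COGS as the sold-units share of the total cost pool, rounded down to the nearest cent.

Sale 1, sell 532: 532/893 × $16,503.00 → $9,831.57
Ending inventory (cost pool remaining) = $6,671.43
Check: goods available $16,503.00 = COGS $9,831.57 + ending $6,671.43

COGS = $9,831.57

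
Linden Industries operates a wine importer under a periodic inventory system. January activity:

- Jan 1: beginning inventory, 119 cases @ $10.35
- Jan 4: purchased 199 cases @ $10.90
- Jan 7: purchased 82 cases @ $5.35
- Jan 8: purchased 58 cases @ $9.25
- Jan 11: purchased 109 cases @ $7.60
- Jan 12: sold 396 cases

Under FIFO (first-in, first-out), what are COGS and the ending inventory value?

COGS = $3,818.05; ending inventory = $1,386.30

Jan 12, 396 sold [FIFO — oldest first]: 119 @ $10.35 + 199 @ $10.90 + 78 @ $5.35 = $3,818.05
Ending inventory: 4 @ $5.35 + 58 @ $9.25 + 109 @ $7.60 = $1,386.30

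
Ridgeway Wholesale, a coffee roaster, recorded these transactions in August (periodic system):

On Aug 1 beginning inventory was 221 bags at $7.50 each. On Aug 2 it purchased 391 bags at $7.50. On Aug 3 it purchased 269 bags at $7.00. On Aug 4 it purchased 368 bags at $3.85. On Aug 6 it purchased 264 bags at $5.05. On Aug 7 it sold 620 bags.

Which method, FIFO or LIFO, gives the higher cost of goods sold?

FIFO

FIFO COGS: 221 @ $7.50 + 391 @ $7.50 + 8 @ $7.00 = $4,646.00
LIFO COGS: 264 @ $5.05 + 356 @ $3.85 = $2,703.80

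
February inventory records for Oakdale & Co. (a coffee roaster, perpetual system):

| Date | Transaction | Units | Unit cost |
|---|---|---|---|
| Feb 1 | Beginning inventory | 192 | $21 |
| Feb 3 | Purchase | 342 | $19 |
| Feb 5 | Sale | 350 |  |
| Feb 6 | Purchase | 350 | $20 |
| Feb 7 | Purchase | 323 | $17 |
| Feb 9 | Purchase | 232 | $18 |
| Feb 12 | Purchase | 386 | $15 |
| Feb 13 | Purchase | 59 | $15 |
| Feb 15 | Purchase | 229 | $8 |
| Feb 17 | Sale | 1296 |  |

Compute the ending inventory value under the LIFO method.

Feb 5, 350 sold [LIFO — newest first]: 342 @ $19 + 8 @ $21 = $6,666
Feb 17, 1296 sold [LIFO — newest first]: 229 @ $8 + 59 @ $15 + 386 @ $15 + 232 @ $18 + 323 @ $17 + 67 @ $20 = $19,514
Total COGS = $6,666 + $19,514 = $26,180
Ending inventory: 184 @ $21 + 283 @ $20 = $9,524

Ending inventory = $9,524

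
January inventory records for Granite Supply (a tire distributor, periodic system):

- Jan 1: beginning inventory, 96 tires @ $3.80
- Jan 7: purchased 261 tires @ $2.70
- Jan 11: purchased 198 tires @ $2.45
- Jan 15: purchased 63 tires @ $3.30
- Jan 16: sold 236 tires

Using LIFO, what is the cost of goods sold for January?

COGS = $631.75

Jan 16, 236 sold [LIFO — newest first]: 63 @ $3.30 + 173 @ $2.45 = $631.75
Ending inventory: 96 @ $3.80 + 261 @ $2.70 + 25 @ $2.45 = $1,130.75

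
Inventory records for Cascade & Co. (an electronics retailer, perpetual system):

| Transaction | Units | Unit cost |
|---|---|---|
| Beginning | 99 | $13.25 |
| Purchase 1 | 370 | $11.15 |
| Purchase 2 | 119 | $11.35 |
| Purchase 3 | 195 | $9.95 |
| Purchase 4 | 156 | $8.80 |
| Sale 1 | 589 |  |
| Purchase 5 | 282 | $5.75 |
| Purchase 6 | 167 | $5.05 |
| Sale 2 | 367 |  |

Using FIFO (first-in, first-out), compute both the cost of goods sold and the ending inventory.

COGS = $10,198.70; ending inventory = $2,367.10

Sale 1 (589) [FIFO — oldest first]: 99 @ $13.25 + 370 @ $11.15 + 119 @ $11.35 + 1 @ $9.95 = $6,797.85
Sale 2 (367) [FIFO — oldest first]: 194 @ $9.95 + 156 @ $8.80 + 17 @ $5.75 = $3,400.85
Total COGS = $6,797.85 + $3,400.85 = $10,198.70
Ending inventory: 265 @ $5.75 + 167 @ $5.05 = $2,367.10
Check: goods available $12,565.80 = COGS $10,198.70 + ending $2,367.10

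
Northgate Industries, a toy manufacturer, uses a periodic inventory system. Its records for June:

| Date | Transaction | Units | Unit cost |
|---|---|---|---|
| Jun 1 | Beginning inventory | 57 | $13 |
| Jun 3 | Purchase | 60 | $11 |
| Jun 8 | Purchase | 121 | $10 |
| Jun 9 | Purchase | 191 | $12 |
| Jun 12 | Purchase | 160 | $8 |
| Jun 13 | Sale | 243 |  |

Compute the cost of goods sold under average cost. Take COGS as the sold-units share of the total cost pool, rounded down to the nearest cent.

COGS = $2,550.88

Jun 13, sell 243: 243/589 × $6,183.00 → $2,550.88
Ending inventory (cost pool remaining) = $3,632.12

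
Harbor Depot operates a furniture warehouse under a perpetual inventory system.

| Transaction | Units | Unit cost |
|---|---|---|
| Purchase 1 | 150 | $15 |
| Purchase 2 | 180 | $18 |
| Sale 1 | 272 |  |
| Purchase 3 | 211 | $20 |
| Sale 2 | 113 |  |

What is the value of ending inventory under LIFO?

Ending inventory = $2,830

Sale 1 (272) [LIFO — newest first]: 180 @ $18 + 92 @ $15 = $4,620
Sale 2 (113) [LIFO — newest first]: 113 @ $20 = $2,260
Total COGS = $4,620 + $2,260 = $6,880
Ending inventory: 58 @ $15 + 98 @ $20 = $2,830
Check: goods available $9,710 = COGS $6,880 + ending $2,830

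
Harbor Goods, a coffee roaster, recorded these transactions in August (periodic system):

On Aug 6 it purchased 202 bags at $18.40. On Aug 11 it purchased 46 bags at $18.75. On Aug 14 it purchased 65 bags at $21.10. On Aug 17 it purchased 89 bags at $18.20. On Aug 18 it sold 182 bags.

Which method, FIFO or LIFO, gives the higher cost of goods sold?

LIFO

FIFO COGS: 182 @ $18.40 = $3,348.80
LIFO COGS: 89 @ $18.20 + 65 @ $21.10 + 28 @ $18.75 = $3,516.30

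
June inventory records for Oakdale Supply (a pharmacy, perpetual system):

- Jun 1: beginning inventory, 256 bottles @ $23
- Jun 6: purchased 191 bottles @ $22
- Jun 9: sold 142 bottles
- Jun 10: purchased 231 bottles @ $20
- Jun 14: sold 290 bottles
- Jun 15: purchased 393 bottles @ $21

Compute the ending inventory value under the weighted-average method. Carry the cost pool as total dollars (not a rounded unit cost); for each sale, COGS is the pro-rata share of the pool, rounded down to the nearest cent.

Ending inventory = $13,533.14

After Jun 1: 256 on hand, pool $5,888.00 (≈ $23.0000 each)
After Jun 6: 447 on hand, pool $10,090.00 (≈ $22.5727 each)
Jun 9, sell 142: 142/447 × $10,090.00 → $3,205.32
After Jun 10: 536 on hand, pool $11,504.68 (≈ $21.4640 each)
Jun 14, sell 290: 290/536 × $11,504.68 → $6,224.54
After Jun 15: 639 on hand, pool $13,533.14 (≈ $21.1786 each)
Total COGS = $3,205.32 + $6,224.54 = $9,429.86
Ending inventory (cost pool remaining) = $13,533.14
Check: goods available $22,963.00 = COGS $9,429.86 + ending $13,533.14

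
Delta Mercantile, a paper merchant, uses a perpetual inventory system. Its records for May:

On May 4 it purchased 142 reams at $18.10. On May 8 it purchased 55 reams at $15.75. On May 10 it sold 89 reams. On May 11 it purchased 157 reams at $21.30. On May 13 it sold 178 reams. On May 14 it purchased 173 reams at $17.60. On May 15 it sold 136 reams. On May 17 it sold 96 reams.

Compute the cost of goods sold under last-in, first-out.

May 10, 89 sold [LIFO — newest first]: 55 @ $15.75 + 34 @ $18.10 = $1,481.65
May 13, 178 sold [LIFO — newest first]: 157 @ $21.30 + 21 @ $18.10 = $3,724.20
May 15, 136 sold [LIFO — newest first]: 136 @ $17.60 = $2,393.60
May 17, 96 sold [LIFO — newest first]: 37 @ $17.60 + 59 @ $18.10 = $1,719.10
Total COGS = $1,481.65 + $3,724.20 + $2,393.60 + $1,719.10 = $9,318.55
Ending inventory: 28 @ $18.10 = $506.80
Check: goods available $9,825.35 = COGS $9,318.55 + ending $506.80

COGS = $9,318.55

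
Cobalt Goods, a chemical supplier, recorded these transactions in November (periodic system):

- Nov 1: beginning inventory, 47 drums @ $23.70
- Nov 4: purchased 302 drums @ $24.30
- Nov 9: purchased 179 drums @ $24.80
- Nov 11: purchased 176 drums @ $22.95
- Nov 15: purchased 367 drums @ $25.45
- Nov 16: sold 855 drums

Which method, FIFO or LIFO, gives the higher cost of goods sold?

FIFO COGS: 47 @ $23.70 + 302 @ $24.30 + 179 @ $24.80 + 176 @ $22.95 + 151 @ $25.45 = $20,773.85
LIFO COGS: 367 @ $25.45 + 176 @ $22.95 + 179 @ $24.80 + 133 @ $24.30 = $21,050.45

LIFO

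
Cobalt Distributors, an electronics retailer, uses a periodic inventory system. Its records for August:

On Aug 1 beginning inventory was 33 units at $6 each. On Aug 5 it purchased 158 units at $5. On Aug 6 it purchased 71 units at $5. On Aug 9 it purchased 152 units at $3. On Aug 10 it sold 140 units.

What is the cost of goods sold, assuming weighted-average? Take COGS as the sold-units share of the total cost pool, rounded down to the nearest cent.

COGS = $608.35

Aug 10, sell 140: 140/414 × $1,799.00 → $608.35
Ending inventory (cost pool remaining) = $1,190.65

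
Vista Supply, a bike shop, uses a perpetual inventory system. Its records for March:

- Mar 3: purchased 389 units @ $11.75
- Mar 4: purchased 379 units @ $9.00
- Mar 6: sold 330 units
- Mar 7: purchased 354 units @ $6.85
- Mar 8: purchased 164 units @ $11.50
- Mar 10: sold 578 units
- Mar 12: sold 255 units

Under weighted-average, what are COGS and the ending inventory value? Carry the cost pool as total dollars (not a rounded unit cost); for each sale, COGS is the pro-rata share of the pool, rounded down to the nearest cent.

COGS = $11,152.32; ending inventory = $1,140.33

After Mar 3: 389 on hand, pool $4,570.75 (≈ $11.7500 each)
After Mar 4: 768 on hand, pool $7,981.75 (≈ $10.3929 each)
Mar 6, sell 330: 330/768 × $7,981.75 → $3,429.65
After Mar 7: 792 on hand, pool $6,977.00 (≈ $8.8093 each)
After Mar 8: 956 on hand, pool $8,863.00 (≈ $9.2709 each)
Mar 10, sell 578: 578/956 × $8,863.00 → $5,358.59
Mar 12, sell 255: 255/378 × $3,504.41 → $2,364.08
Total COGS = $3,429.65 + $5,358.59 + $2,364.08 = $11,152.32
Ending inventory (cost pool remaining) = $1,140.33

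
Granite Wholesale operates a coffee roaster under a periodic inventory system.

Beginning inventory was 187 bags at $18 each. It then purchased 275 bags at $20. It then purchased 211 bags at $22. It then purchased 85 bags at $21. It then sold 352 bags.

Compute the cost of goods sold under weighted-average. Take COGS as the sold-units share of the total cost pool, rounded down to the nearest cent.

Sale 1, sell 352: 352/758 × $15,293.00 → $7,101.76
Ending inventory (cost pool remaining) = $8,191.24

COGS = $7,101.76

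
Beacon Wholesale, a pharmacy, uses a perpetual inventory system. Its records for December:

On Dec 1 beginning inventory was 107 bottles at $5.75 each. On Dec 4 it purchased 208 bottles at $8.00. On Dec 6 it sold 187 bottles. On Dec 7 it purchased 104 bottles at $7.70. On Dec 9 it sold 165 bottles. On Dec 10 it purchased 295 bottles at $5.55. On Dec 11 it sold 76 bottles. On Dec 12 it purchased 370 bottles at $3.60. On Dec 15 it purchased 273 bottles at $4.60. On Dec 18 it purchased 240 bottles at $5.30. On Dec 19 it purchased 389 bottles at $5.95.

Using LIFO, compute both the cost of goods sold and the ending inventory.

COGS = $3,116.60; ending inventory = $7,775.05

Dec 6, 187 sold [LIFO — newest first]: 187 @ $8.00 = $1,496.00
Dec 9, 165 sold [LIFO — newest first]: 104 @ $7.70 + 21 @ $8.00 + 40 @ $5.75 = $1,198.80
Dec 11, 76 sold [LIFO — newest first]: 76 @ $5.55 = $421.80
Total COGS = $1,496.00 + $1,198.80 + $421.80 = $3,116.60
Ending inventory: 67 @ $5.75 + 219 @ $5.55 + 370 @ $3.60 + 273 @ $4.60 + 240 @ $5.30 + 389 @ $5.95 = $7,775.05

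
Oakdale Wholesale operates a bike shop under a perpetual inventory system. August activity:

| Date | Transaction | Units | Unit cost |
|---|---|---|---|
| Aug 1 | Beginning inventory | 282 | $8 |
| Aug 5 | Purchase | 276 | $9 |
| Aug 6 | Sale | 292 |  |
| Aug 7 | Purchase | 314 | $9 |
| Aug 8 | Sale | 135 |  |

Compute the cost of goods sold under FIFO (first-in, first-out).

COGS = $3,561

Aug 6, 292 sold [FIFO — oldest first]: 282 @ $8 + 10 @ $9 = $2,346
Aug 8, 135 sold [FIFO — oldest first]: 135 @ $9 = $1,215
Total COGS = $2,346 + $1,215 = $3,561
Ending inventory: 131 @ $9 + 314 @ $9 = $4,005
Check: goods available $7,566 = COGS $3,561 + ending $4,005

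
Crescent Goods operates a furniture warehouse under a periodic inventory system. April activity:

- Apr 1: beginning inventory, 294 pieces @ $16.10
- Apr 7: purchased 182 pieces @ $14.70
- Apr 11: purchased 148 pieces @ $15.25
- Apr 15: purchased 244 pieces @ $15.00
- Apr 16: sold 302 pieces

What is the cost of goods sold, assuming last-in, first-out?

COGS = $4,544.50

Apr 16, 302 sold [LIFO — newest first]: 244 @ $15.00 + 58 @ $15.25 = $4,544.50
Ending inventory: 294 @ $16.10 + 182 @ $14.70 + 90 @ $15.25 = $8,781.30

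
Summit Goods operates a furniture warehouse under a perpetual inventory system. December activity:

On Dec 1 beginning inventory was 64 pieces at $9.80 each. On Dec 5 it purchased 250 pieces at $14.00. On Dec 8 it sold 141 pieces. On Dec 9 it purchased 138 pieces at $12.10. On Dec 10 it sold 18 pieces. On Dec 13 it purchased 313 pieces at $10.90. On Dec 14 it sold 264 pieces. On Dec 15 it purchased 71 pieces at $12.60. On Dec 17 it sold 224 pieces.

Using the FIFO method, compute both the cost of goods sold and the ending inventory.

Dec 8, 141 sold [FIFO — oldest first]: 64 @ $9.80 + 77 @ $14.00 = $1,705.20
Dec 10, 18 sold [FIFO — oldest first]: 18 @ $14.00 = $252.00
Dec 14, 264 sold [FIFO — oldest first]: 155 @ $14.00 + 109 @ $12.10 = $3,488.90
Dec 17, 224 sold [FIFO — oldest first]: 29 @ $12.10 + 195 @ $10.90 = $2,476.40
Total COGS = $1,705.20 + $252.00 + $3,488.90 + $2,476.40 = $7,922.50
Ending inventory: 118 @ $10.90 + 71 @ $12.60 = $2,180.80
Check: goods available $10,103.30 = COGS $7,922.50 + ending $2,180.80

COGS = $7,922.50; ending inventory = $2,180.80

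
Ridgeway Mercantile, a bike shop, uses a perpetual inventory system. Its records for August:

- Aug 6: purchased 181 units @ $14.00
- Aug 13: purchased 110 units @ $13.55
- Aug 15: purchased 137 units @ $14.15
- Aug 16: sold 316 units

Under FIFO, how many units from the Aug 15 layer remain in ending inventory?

112

Aug 16, 316 sold [FIFO — oldest first]: 181 @ $14.00 + 110 @ $13.55 + 25 @ $14.15 = $4,378.25
Ending inventory: 112 @ $14.15 = $1,584.80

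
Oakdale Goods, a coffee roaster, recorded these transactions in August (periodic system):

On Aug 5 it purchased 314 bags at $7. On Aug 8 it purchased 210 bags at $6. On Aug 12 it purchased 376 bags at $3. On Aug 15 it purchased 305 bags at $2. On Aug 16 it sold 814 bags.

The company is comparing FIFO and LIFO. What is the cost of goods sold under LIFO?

FIFO COGS: 314 @ $7 + 210 @ $6 + 290 @ $3 = $4,328
LIFO COGS: 305 @ $2 + 376 @ $3 + 133 @ $6 = $2,536

COGS = $2,536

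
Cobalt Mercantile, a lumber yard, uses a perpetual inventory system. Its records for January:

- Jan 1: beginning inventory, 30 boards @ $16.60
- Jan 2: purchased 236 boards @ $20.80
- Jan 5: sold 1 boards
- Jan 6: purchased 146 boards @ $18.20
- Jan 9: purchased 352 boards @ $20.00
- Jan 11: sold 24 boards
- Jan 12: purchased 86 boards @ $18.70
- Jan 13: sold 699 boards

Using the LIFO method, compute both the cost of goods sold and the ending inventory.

COGS = $14,217.40; ending inventory = $2,494.80

Jan 5, 1 sold [LIFO — newest first]: 1 @ $20.80 = $20.80
Jan 11, 24 sold [LIFO — newest first]: 24 @ $20.00 = $480.00
Jan 13, 699 sold [LIFO — newest first]: 86 @ $18.70 + 328 @ $20.00 + 146 @ $18.20 + 139 @ $20.80 = $13,716.60
Total COGS = $20.80 + $480.00 + $13,716.60 = $14,217.40
Ending inventory: 30 @ $16.60 + 96 @ $20.80 = $2,494.80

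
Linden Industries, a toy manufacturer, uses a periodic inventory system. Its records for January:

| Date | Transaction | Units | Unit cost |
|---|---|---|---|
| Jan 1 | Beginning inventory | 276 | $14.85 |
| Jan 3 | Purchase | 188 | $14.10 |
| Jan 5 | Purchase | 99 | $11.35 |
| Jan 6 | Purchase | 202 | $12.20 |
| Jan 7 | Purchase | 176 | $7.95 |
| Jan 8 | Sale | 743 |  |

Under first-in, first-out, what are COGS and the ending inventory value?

COGS = $10,069.05; ending inventory = $1,667.60

Jan 8, 743 sold [FIFO — oldest first]: 276 @ $14.85 + 188 @ $14.10 + 99 @ $11.35 + 180 @ $12.20 = $10,069.05
Ending inventory: 22 @ $12.20 + 176 @ $7.95 = $1,667.60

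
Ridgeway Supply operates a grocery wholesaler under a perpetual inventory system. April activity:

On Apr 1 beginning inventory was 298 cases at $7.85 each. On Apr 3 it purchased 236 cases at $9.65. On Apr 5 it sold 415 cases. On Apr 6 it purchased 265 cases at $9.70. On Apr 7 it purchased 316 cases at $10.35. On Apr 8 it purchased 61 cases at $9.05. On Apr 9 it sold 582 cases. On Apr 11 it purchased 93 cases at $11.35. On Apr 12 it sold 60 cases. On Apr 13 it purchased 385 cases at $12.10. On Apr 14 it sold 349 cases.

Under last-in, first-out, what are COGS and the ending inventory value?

COGS = $14,397.60; ending inventory = $2,326.30

Apr 5, 415 sold [LIFO — newest first]: 236 @ $9.65 + 179 @ $7.85 = $3,682.55
Apr 9, 582 sold [LIFO — newest first]: 61 @ $9.05 + 316 @ $10.35 + 205 @ $9.70 = $5,811.15
Apr 12, 60 sold [LIFO — newest first]: 60 @ $11.35 = $681.00
Apr 14, 349 sold [LIFO — newest first]: 349 @ $12.10 = $4,222.90
Total COGS = $3,682.55 + $5,811.15 + $681.00 + $4,222.90 = $14,397.60
Ending inventory: 119 @ $7.85 + 60 @ $9.70 + 33 @ $11.35 + 36 @ $12.10 = $2,326.30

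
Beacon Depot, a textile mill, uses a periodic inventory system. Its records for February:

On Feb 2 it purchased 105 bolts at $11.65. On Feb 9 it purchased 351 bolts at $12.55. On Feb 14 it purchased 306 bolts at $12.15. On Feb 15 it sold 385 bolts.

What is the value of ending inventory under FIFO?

Feb 15, 385 sold [FIFO — oldest first]: 105 @ $11.65 + 280 @ $12.55 = $4,737.25
Ending inventory: 71 @ $12.55 + 306 @ $12.15 = $4,608.95

Ending inventory = $4,608.95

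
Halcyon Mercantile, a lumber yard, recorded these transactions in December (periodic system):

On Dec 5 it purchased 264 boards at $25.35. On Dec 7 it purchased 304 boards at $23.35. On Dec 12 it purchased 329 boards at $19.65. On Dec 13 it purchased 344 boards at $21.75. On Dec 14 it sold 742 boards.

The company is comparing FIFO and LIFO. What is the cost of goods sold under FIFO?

FIFO COGS: 264 @ $25.35 + 304 @ $23.35 + 174 @ $19.65 = $17,209.90
LIFO COGS: 344 @ $21.75 + 329 @ $19.65 + 69 @ $23.35 = $15,558.00

COGS = $17,209.90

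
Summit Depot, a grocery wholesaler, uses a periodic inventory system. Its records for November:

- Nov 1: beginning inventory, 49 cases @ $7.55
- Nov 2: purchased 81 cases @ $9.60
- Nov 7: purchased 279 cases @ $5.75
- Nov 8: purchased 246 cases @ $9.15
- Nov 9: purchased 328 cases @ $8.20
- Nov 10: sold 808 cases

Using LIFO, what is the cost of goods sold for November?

COGS = $6,286.00

Nov 10, 808 sold [LIFO — newest first]: 328 @ $8.20 + 246 @ $9.15 + 234 @ $5.75 = $6,286.00
Ending inventory: 49 @ $7.55 + 81 @ $9.60 + 45 @ $5.75 = $1,406.30
Check: goods available $7,692.30 = COGS $6,286.00 + ending $1,406.30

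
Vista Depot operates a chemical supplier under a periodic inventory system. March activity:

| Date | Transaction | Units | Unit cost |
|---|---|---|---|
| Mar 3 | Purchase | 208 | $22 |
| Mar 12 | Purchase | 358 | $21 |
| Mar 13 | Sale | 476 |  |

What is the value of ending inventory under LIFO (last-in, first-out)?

Ending inventory = $1,980

Mar 13, 476 sold [LIFO — newest first]: 358 @ $21 + 118 @ $22 = $10,114
Ending inventory: 90 @ $22 = $1,980
Check: goods available $12,094 = COGS $10,114 + ending $1,980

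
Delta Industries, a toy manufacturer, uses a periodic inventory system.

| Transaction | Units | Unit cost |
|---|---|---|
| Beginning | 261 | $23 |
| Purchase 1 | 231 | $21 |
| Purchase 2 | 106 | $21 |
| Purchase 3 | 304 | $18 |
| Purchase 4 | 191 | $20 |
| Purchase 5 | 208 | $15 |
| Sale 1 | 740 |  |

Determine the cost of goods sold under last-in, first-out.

COGS = $13,189

Sale 1 (740) [LIFO — newest first]: 208 @ $15 + 191 @ $20 + 304 @ $18 + 37 @ $21 = $13,189
Ending inventory: 261 @ $23 + 231 @ $21 + 69 @ $21 = $12,303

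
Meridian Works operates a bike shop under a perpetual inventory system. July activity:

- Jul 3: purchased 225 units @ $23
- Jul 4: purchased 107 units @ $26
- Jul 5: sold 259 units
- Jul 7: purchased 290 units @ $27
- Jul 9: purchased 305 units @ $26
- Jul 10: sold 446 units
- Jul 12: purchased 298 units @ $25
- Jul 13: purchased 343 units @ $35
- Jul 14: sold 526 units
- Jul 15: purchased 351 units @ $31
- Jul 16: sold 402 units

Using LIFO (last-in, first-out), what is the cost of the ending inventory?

Jul 5, 259 sold [LIFO — newest first]: 107 @ $26 + 152 @ $23 = $6,278
Jul 10, 446 sold [LIFO — newest first]: 305 @ $26 + 141 @ $27 = $11,737
Jul 14, 526 sold [LIFO — newest first]: 343 @ $35 + 183 @ $25 = $16,580
Jul 16, 402 sold [LIFO — newest first]: 351 @ $31 + 51 @ $25 = $12,156
Total COGS = $6,278 + $11,737 + $16,580 + $12,156 = $46,751
Ending inventory: 73 @ $23 + 149 @ $27 + 64 @ $25 = $7,302
Check: goods available $54,053 = COGS $46,751 + ending $7,302

Ending inventory = $7,302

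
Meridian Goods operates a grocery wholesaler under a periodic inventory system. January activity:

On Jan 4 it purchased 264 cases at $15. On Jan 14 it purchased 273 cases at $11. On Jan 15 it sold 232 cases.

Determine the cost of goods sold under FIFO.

Jan 15, 232 sold [FIFO — oldest first]: 232 @ $15 = $3,480
Ending inventory: 32 @ $15 + 273 @ $11 = $3,483

COGS = $3,480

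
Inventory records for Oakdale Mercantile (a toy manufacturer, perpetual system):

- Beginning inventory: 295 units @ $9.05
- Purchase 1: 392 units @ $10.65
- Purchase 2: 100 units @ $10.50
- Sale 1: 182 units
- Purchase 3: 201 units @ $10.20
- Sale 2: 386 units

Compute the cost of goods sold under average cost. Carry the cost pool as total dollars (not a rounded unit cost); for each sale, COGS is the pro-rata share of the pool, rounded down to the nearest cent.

After Beginning: 295 on hand, pool $2,669.75 (≈ $9.0500 each)
After Purchase 1: 687 on hand, pool $6,844.55 (≈ $9.9630 each)
After Purchase 2: 787 on hand, pool $7,894.55 (≈ $10.0312 each)
Sale 1, sell 182: 182/787 × $7,894.55 → $1,825.67
After Purchase 3: 806 on hand, pool $8,119.08 (≈ $10.0733 each)
Sale 2, sell 386: 386/806 × $8,119.08 → $3,888.29
Total COGS = $1,825.67 + $3,888.29 = $5,713.96
Ending inventory (cost pool remaining) = $4,230.79
Check: goods available $9,944.75 = COGS $5,713.96 + ending $4,230.79

COGS = $5,713.96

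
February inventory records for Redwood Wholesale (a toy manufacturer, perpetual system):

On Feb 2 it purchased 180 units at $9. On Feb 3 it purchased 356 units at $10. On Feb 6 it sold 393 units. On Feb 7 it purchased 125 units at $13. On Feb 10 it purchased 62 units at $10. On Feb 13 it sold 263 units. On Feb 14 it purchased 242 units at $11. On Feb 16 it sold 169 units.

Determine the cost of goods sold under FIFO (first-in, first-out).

COGS = $8,547

Feb 6, 393 sold [FIFO — oldest first]: 180 @ $9 + 213 @ $10 = $3,750
Feb 13, 263 sold [FIFO — oldest first]: 143 @ $10 + 120 @ $13 = $2,990
Feb 16, 169 sold [FIFO — oldest first]: 5 @ $13 + 62 @ $10 + 102 @ $11 = $1,807
Total COGS = $3,750 + $2,990 + $1,807 = $8,547
Ending inventory: 140 @ $11 = $1,540
Check: goods available $10,087 = COGS $8,547 + ending $1,540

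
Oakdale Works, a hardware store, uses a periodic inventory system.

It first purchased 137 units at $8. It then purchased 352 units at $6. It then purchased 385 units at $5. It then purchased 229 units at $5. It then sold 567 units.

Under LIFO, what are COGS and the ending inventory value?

Sale 1 (567) [LIFO — newest first]: 229 @ $5 + 338 @ $5 = $2,835
Ending inventory: 137 @ $8 + 352 @ $6 + 47 @ $5 = $3,443
Check: goods available $6,278 = COGS $2,835 + ending $3,443

COGS = $2,835; ending inventory = $3,443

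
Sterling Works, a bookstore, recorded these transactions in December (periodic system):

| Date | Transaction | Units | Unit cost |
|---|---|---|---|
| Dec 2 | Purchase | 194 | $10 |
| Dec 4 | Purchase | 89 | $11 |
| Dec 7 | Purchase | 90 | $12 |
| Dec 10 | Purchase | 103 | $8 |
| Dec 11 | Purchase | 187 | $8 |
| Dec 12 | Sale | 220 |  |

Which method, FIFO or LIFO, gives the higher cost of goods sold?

FIFO

FIFO COGS: 194 @ $10 + 26 @ $11 = $2,226
LIFO COGS: 187 @ $8 + 33 @ $8 = $1,760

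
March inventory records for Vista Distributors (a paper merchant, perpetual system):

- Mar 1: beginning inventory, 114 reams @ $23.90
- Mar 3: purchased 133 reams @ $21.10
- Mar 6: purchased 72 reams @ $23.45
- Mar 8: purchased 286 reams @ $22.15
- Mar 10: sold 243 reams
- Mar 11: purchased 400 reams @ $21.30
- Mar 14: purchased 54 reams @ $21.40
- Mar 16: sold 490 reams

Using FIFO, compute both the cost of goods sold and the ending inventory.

Mar 10, 243 sold [FIFO — oldest first]: 114 @ $23.90 + 129 @ $21.10 = $5,446.50
Mar 16, 490 sold [FIFO — oldest first]: 4 @ $21.10 + 72 @ $23.45 + 286 @ $22.15 + 128 @ $21.30 = $10,834.10
Total COGS = $5,446.50 + $10,834.10 = $16,280.60
Ending inventory: 272 @ $21.30 + 54 @ $21.40 = $6,949.20

COGS = $16,280.60; ending inventory = $6,949.20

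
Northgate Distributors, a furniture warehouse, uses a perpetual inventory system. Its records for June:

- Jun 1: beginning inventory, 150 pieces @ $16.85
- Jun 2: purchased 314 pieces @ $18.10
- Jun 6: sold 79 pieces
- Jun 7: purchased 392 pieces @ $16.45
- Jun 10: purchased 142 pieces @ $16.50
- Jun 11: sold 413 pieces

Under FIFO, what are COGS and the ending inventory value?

Jun 6, 79 sold [FIFO — oldest first]: 79 @ $16.85 = $1,331.15
Jun 11, 413 sold [FIFO — oldest first]: 71 @ $16.85 + 314 @ $18.10 + 28 @ $16.45 = $7,340.35
Total COGS = $1,331.15 + $7,340.35 = $8,671.50
Ending inventory: 364 @ $16.45 + 142 @ $16.50 = $8,330.80

COGS = $8,671.50; ending inventory = $8,330.80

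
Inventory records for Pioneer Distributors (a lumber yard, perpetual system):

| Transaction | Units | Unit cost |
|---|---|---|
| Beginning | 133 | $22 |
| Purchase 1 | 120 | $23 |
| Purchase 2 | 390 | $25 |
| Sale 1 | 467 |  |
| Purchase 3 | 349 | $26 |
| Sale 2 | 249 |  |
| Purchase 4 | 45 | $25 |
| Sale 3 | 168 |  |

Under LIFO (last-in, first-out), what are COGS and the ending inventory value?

COGS = $22,249; ending inventory = $3,386

Sale 1 (467) [LIFO — newest first]: 390 @ $25 + 77 @ $23 = $11,521
Sale 2 (249) [LIFO — newest first]: 249 @ $26 = $6,474
Sale 3 (168) [LIFO — newest first]: 45 @ $25 + 100 @ $26 + 23 @ $23 = $4,254
Total COGS = $11,521 + $6,474 + $4,254 = $22,249
Ending inventory: 133 @ $22 + 20 @ $23 = $3,386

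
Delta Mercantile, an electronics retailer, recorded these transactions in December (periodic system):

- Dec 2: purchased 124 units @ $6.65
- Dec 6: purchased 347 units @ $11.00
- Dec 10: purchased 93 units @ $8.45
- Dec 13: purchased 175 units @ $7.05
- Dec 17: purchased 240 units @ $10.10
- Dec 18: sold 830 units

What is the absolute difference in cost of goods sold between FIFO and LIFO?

FIFO COGS: 124 @ $6.65 + 347 @ $11.00 + 93 @ $8.45 + 175 @ $7.05 + 91 @ $10.10 = $7,580.30
LIFO COGS: 240 @ $10.10 + 175 @ $7.05 + 93 @ $8.45 + 322 @ $11.00 = $7,985.60
Difference = |$7,580.30 − $7,985.60| = $405.30

$405.30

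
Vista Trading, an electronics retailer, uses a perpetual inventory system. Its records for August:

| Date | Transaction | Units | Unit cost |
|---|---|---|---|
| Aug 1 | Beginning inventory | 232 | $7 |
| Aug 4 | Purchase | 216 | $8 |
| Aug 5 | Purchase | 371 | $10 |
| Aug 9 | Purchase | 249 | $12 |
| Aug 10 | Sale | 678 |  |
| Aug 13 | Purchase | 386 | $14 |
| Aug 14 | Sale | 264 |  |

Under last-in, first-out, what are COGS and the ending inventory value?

COGS = $10,858; ending inventory = $4,596

Aug 10, 678 sold [LIFO — newest first]: 249 @ $12 + 371 @ $10 + 58 @ $8 = $7,162
Aug 14, 264 sold [LIFO — newest first]: 264 @ $14 = $3,696
Total COGS = $7,162 + $3,696 = $10,858
Ending inventory: 232 @ $7 + 158 @ $8 + 122 @ $14 = $4,596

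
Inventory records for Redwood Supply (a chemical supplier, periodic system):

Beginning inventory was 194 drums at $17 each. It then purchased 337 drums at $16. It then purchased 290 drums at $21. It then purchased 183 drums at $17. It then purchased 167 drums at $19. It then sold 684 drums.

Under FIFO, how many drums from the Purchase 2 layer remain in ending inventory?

Sale 1 (684) [FIFO — oldest first]: 194 @ $17 + 337 @ $16 + 153 @ $21 = $11,903
Ending inventory: 137 @ $21 + 183 @ $17 + 167 @ $19 = $9,161
Check: goods available $21,064 = COGS $11,903 + ending $9,161

137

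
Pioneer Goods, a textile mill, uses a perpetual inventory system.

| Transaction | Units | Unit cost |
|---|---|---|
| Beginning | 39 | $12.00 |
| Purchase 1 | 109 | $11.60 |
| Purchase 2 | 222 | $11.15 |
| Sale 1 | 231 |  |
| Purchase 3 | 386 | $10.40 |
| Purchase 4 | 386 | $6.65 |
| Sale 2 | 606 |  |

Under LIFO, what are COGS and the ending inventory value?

COGS = $7,434.60; ending inventory = $3,354.40

Sale 1 (231) [LIFO — newest first]: 222 @ $11.15 + 9 @ $11.60 = $2,579.70
Sale 2 (606) [LIFO — newest first]: 386 @ $6.65 + 220 @ $10.40 = $4,854.90
Total COGS = $2,579.70 + $4,854.90 = $7,434.60
Ending inventory: 39 @ $12.00 + 100 @ $11.60 + 166 @ $10.40 = $3,354.40
Check: goods available $10,789.00 = COGS $7,434.60 + ending $3,354.40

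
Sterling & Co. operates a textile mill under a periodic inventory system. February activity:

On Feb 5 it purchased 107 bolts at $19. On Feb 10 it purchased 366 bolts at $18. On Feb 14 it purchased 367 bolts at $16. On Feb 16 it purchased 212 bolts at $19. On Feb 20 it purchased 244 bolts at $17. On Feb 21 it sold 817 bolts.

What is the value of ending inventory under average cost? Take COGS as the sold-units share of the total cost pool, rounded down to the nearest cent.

Ending inventory = $8,378.44

Feb 21, sell 817: 817/1296 × $22,669.00 → $14,290.56
Ending inventory (cost pool remaining) = $8,378.44
Check: goods available $22,669.00 = COGS $14,290.56 + ending $8,378.44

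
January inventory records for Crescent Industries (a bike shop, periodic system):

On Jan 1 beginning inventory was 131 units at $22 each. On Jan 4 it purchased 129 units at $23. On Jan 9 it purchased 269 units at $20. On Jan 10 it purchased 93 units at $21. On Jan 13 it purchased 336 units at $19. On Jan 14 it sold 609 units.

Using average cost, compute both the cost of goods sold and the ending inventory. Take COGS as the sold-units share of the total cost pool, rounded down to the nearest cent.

Jan 14, sell 609: 609/958 × $19,566.00 → $12,438.09
Ending inventory (cost pool remaining) = $7,127.91
Check: goods available $19,566.00 = COGS $12,438.09 + ending $7,127.91

COGS = $12,438.09; ending inventory = $7,127.91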